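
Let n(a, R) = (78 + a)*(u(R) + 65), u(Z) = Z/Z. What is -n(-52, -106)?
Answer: -1716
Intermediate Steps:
u(Z) = 1
n(a, R) = 5148 + 66*a (n(a, R) = (78 + a)*(1 + 65) = (78 + a)*66 = 5148 + 66*a)
-n(-52, -106) = -(5148 + 66*(-52)) = -(5148 - 3432) = -1*1716 = -1716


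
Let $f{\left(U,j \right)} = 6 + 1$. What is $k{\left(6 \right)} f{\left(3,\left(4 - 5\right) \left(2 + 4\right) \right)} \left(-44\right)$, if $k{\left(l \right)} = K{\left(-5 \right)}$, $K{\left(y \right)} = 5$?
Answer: $-1540$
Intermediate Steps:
$k{\left(l \right)} = 5$
$f{\left(U,j \right)} = 7$
$k{\left(6 \right)} f{\left(3,\left(4 - 5\right) \left(2 + 4\right) \right)} \left(-44\right) = 5 \cdot 7 \left(-44\right) = 35 \left(-44\right) = -1540$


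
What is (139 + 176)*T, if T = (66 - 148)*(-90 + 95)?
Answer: -129150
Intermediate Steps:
T = -410 (T = -82*5 = -410)
(139 + 176)*T = (139 + 176)*(-410) = 315*(-410) = -129150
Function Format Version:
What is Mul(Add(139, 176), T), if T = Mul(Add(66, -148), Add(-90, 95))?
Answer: -129150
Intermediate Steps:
T = -410 (T = Mul(-82, 5) = -410)
Mul(Add(139, 176), T) = Mul(Add(139, 176), -410) = Mul(315, -410) = -129150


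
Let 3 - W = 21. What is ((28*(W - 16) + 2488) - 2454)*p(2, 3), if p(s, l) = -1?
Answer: 918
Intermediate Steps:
W = -18 (W = 3 - 1*21 = 3 - 21 = -18)
((28*(W - 16) + 2488) - 2454)*p(2, 3) = ((28*(-18 - 16) + 2488) - 2454)*(-1) = ((28*(-34) + 2488) - 2454)*(-1) = ((-952 + 2488) - 2454)*(-1) = (1536 - 2454)*(-1) = -918*(-1) = 918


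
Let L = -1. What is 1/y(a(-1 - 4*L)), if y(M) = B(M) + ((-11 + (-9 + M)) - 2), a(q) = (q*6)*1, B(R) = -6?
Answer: -⅒ ≈ -0.10000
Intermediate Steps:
a(q) = 6*q (a(q) = (6*q)*1 = 6*q)
y(M) = -28 + M (y(M) = -6 + ((-11 + (-9 + M)) - 2) = -6 + ((-20 + M) - 2) = -6 + (-22 + M) = -28 + M)
1/y(a(-1 - 4*L)) = 1/(-28 + 6*(-1 - 4*(-1))) = 1/(-28 + 6*(-1 + 4)) = 1/(-28 + 6*3) = 1/(-28 + 18) = 1/(-10) = -⅒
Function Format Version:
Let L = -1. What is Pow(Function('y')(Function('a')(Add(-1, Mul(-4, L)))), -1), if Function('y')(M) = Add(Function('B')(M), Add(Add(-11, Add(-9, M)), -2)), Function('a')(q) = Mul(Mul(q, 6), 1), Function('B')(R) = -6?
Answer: Rational(-1, 10) ≈ -0.10000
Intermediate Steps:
Function('a')(q) = Mul(6, q) (Function('a')(q) = Mul(Mul(6, q), 1) = Mul(6, q))
Function('y')(M) = Add(-28, M) (Function('y')(M) = Add(-6, Add(Add(-11, Add(-9, M)), -2)) = Add(-6, Add(Add(-20, M), -2)) = Add(-6, Add(-22, M)) = Add(-28, M))
Pow(Function('y')(Function('a')(Add(-1, Mul(-4, L)))), -1) = Pow(Add(-28, Mul(6, Add(-1, Mul(-4, -1)))), -1) = Pow(Add(-28, Mul(6, Add(-1, 4))), -1) = Pow(Add(-28, Mul(6, 3)), -1) = Pow(Add(-28, 18), -1) = Pow(-10, -1) = Rational(-1, 10)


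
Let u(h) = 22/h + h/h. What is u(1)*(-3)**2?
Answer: 207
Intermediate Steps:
u(h) = 1 + 22/h (u(h) = 22/h + 1 = 1 + 22/h)
u(1)*(-3)**2 = ((22 + 1)/1)*(-3)**2 = (1*23)*9 = 23*9 = 207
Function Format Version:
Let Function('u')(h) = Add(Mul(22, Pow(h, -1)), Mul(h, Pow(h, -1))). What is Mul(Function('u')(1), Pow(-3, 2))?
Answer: 207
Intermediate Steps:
Function('u')(h) = Add(1, Mul(22, Pow(h, -1))) (Function('u')(h) = Add(Mul(22, Pow(h, -1)), 1) = Add(1, Mul(22, Pow(h, -1))))
Mul(Function('u')(1), Pow(-3, 2)) = Mul(Mul(Pow(1, -1), Add(22, 1)), Pow(-3, 2)) = Mul(Mul(1, 23), 9) = Mul(23, 9) = 207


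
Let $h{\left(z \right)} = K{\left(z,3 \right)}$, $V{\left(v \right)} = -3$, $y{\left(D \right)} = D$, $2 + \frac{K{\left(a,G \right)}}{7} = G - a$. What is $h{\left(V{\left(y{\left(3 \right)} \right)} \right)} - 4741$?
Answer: $-4713$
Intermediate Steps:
$K{\left(a,G \right)} = -14 - 7 a + 7 G$ ($K{\left(a,G \right)} = -14 + 7 \left(G - a\right) = -14 + \left(- 7 a + 7 G\right) = -14 - 7 a + 7 G$)
$h{\left(z \right)} = 7 - 7 z$ ($h{\left(z \right)} = -14 - 7 z + 7 \cdot 3 = -14 - 7 z + 21 = 7 - 7 z$)
$h{\left(V{\left(y{\left(3 \right)} \right)} \right)} - 4741 = \left(7 - -21\right) - 4741 = \left(7 + 21\right) - 4741 = 28 - 4741 = -4713$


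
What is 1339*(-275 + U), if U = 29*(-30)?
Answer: -1533155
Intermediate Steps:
U = -870
1339*(-275 + U) = 1339*(-275 - 870) = 1339*(-1145) = -1533155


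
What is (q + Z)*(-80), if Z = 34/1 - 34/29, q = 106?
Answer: -322080/29 ≈ -11106.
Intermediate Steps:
Z = 952/29 (Z = 34*1 - 34*1/29 = 34 - 34/29 = 952/29 ≈ 32.828)
(q + Z)*(-80) = (106 + 952/29)*(-80) = (4026/29)*(-80) = -322080/29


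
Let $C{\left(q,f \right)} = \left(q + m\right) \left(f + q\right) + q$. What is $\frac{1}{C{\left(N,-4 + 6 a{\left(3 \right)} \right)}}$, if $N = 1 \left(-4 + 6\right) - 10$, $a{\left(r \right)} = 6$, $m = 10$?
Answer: $\frac{1}{40} \approx 0.025$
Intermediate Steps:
$N = -8$ ($N = 1 \cdot 2 - 10 = 2 - 10 = -8$)
$C{\left(q,f \right)} = q + \left(10 + q\right) \left(f + q\right)$ ($C{\left(q,f \right)} = \left(q + 10\right) \left(f + q\right) + q = \left(10 + q\right) \left(f + q\right) + q = q + \left(10 + q\right) \left(f + q\right)$)
$\frac{1}{C{\left(N,-4 + 6 a{\left(3 \right)} \right)}} = \frac{1}{\left(-8\right)^{2} + 10 \left(-4 + 6 \cdot 6\right) + 11 \left(-8\right) + \left(-4 + 6 \cdot 6\right) \left(-8\right)} = \frac{1}{64 + 10 \left(-4 + 36\right) - 88 + \left(-4 + 36\right) \left(-8\right)} = \frac{1}{64 + 10 \cdot 32 - 88 + 32 \left(-8\right)} = \frac{1}{64 + 320 - 88 - 256} = \frac{1}{40}$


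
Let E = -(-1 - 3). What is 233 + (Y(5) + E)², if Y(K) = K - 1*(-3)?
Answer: 377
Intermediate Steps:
Y(K) = 3 + K (Y(K) = K + 3 = 3 + K)
E = 4 (E = -1*(-4) = 4)
233 + (Y(5) + E)² = 233 + ((3 + 5) + 4)² = 233 + (8 + 4)² = 233 + 12² = 233 + 144 = 377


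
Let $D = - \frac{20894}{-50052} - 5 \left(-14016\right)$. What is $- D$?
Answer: $- \frac{1753832527}{25026} \approx -70080.0$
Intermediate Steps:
$D = \frac{1753832527}{25026}$ ($D = \left(-20894\right) \left(- \frac{1}{50052}\right) - -70080 = \frac{10447}{25026} + 70080 = \frac{1753832527}{25026} \approx 70080.0$)
$- D = \left(-1\right) \frac{1753832527}{25026} = - \frac{1753832527}{25026}$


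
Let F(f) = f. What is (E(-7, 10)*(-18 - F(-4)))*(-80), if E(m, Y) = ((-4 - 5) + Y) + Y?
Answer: 12320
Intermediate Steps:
E(m, Y) = -9 + 2*Y (E(m, Y) = (-9 + Y) + Y = -9 + 2*Y)
(E(-7, 10)*(-18 - F(-4)))*(-80) = ((-9 + 2*10)*(-18 - 1*(-4)))*(-80) = ((-9 + 20)*(-18 + 4))*(-80) = (11*(-14))*(-80) = -154*(-80) = 12320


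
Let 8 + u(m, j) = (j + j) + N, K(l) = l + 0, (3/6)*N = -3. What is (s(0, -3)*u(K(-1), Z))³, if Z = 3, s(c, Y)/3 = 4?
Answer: -884736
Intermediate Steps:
s(c, Y) = 12 (s(c, Y) = 3*4 = 12)
N = -6 (N = 2*(-3) = -6)
K(l) = l
u(m, j) = -14 + 2*j (u(m, j) = -8 + ((j + j) - 6) = -8 + (2*j - 6) = -8 + (-6 + 2*j) = -14 + 2*j)
(s(0, -3)*u(K(-1), Z))³ = (12*(-14 + 2*3))³ = (12*(-14 + 6))³ = (12*(-8))³ = (-96)³ = -884736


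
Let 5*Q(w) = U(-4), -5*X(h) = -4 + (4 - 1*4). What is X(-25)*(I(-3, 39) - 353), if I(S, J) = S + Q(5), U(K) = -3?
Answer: -7132/25 ≈ -285.28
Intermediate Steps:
X(h) = 4/5 (X(h) = -(-4 + (4 - 1*4))/5 = -(-4 + (4 - 4))/5 = -(-4 + 0)/5 = -1/5*(-4) = 4/5)
Q(w) = -3/5 (Q(w) = (1/5)*(-3) = -3/5)
I(S, J) = -3/5 + S (I(S, J) = S - 3/5 = -3/5 + S)
X(-25)*(I(-3, 39) - 353) = 4*((-3/5 - 3) - 353)/5 = 4*(-18/5 - 353)/5 = (4/5)*(-1783/5) = -7132/25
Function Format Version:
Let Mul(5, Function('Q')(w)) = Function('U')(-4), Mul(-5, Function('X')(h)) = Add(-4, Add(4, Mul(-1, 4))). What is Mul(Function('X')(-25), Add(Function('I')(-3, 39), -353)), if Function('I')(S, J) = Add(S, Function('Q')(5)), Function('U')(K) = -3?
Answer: Rational(-7132, 25) ≈ -285.28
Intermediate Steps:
Function('X')(h) = Rational(4, 5) (Function('X')(h) = Mul(Rational(-1, 5), Add(-4, Add(4, Mul(-1, 4)))) = Mul(Rational(-1, 5), Add(-4, Add(4, -4))) = Mul(Rational(-1, 5), Add(-4, 0)) = Mul(Rational(-1, 5), -4) = Rational(4, 5))
Function('Q')(w) = Rational(-3, 5) (Function('Q')(w) = Mul(Rational(1, 5), -3) = Rational(-3, 5))
Function('I')(S, J) = Add(Rational(-3, 5), S) (Function('I')(S, J) = Add(S, Rational(-3, 5)) = Add(Rational(-3, 5), S))
Mul(Function('X')(-25), Add(Function('I')(-3, 39), -353)) = Mul(Rational(4, 5), Add(Add(Rational(-3, 5), -3), -353)) = Mul(Rational(4, 5), Add(Rational(-18, 5), -353)) = Mul(Rational(4, 5), Rational(-1783, 5)) = Rational(-7132, 25)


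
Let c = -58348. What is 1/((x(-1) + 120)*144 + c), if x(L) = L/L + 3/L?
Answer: -1/41356 ≈ -2.4180e-5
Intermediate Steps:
x(L) = 1 + 3/L
1/((x(-1) + 120)*144 + c) = 1/(((3 - 1)/(-1) + 120)*144 - 58348) = 1/((-1*2 + 120)*144 - 58348) = 1/((-2 + 120)*144 - 58348) = 1/(118*144 - 58348) = 1/(16992 - 58348) = 1/(-41356) = -1/41356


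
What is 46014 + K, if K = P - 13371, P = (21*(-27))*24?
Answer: 19035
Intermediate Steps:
P = -13608 (P = -567*24 = -13608)
K = -26979 (K = -13608 - 13371 = -26979)
46014 + K = 46014 - 26979 = 19035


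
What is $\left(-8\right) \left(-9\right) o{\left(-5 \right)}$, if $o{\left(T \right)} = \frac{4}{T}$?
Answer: $- \frac{288}{5} \approx -57.6$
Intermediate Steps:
$\left(-8\right) \left(-9\right) o{\left(-5 \right)} = \left(-8\right) \left(-9\right) \frac{4}{-5} = 72 \cdot 4 \left(- \frac{1}{5}\right) = 72 \left(- \frac{4}{5}\right) = - \frac{288}{5}$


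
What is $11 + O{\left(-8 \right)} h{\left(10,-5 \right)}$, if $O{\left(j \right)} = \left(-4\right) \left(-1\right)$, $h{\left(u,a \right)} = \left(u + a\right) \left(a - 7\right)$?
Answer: $-229$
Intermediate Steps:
$h{\left(u,a \right)} = \left(-7 + a\right) \left(a + u\right)$ ($h{\left(u,a \right)} = \left(a + u\right) \left(-7 + a\right) = \left(-7 + a\right) \left(a + u\right)$)
$O{\left(j \right)} = 4$
$11 + O{\left(-8 \right)} h{\left(10,-5 \right)} = 11 + 4 \left(\left(-5\right)^{2} - -35 - 70 - 50\right) = 11 + 4 \left(25 + 35 - 70 - 50\right) = 11 + 4 \left(-60\right) = 11 - 240 = -229$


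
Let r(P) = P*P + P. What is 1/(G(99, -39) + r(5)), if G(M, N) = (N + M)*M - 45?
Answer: 1/5925 ≈ 0.00016878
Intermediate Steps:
r(P) = P + P**2 (r(P) = P**2 + P = P + P**2)
G(M, N) = -45 + M*(M + N) (G(M, N) = (M + N)*M - 45 = M*(M + N) - 45 = -45 + M*(M + N))
1/(G(99, -39) + r(5)) = 1/((-45 + 99**2 + 99*(-39)) + 5*(1 + 5)) = 1/((-45 + 9801 - 3861) + 5*6) = 1/(5895 + 30) = 1/5925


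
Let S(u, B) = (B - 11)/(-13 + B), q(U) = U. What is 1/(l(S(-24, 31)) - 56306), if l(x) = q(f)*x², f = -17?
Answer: -81/4562486 ≈ -1.7753e-5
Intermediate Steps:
S(u, B) = (-11 + B)/(-13 + B)
l(x) = -17*x²
1/(l(S(-24, 31)) - 56306) = 1/(-17*(-11 + 31)²/(-13 + 31)² - 56306) = 1/(-17*(20/18)² - 56306) = 1/(-17*((1/18)*20)² - 56306) = 1/(-17*(10/9)² - 56306) = 1/(-17*100/81 - 56306) = 1/(-1700/81 - 56306) = 1/(-4562486/81) = -81/4562486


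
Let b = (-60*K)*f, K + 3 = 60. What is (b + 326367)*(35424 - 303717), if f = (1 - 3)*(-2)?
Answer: -83891733291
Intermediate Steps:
K = 57 (K = -3 + 60 = 57)
f = 4 (f = -2*(-2) = 4)
b = -13680 (b = -60*57*4 = -3420*4 = -13680)
(b + 326367)*(35424 - 303717) = (-13680 + 326367)*(35424 - 303717) = 312687*(-268293) = -83891733291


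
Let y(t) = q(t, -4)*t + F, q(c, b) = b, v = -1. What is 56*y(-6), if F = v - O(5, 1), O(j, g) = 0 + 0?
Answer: 1288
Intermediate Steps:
O(j, g) = 0
F = -1 (F = -1 - 1*0 = -1 + 0 = -1)
y(t) = -1 - 4*t (y(t) = -4*t - 1 = -1 - 4*t)
56*y(-6) = 56*(-1 - 4*(-6)) = 56*(-1 + 24) = 56*23 = 1288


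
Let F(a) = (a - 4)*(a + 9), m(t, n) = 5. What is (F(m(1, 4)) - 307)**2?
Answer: 85849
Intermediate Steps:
F(a) = (-4 + a)*(9 + a)
(F(m(1, 4)) - 307)**2 = ((-36 + 5**2 + 5*5) - 307)**2 = ((-36 + 25 + 25) - 307)**2 = (14 - 307)**2 = (-293)**2 = 85849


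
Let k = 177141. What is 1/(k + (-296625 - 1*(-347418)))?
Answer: 1/227934 ≈ 4.3872e-6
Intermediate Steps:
1/(k + (-296625 - 1*(-347418))) = 1/(177141 + (-296625 - 1*(-347418))) = 1/(177141 + (-296625 + 347418)) = 1/(177141 + 50793) = 1/227934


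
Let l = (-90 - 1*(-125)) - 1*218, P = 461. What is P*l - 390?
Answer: -84753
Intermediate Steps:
l = -183 (l = (-90 + 125) - 218 = 35 - 218 = -183)
P*l - 390 = 461*(-183) - 390 = -84363 - 390 = -84753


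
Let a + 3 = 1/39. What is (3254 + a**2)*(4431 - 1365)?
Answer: 5071971380/507 ≈ 1.0004e+7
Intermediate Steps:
a = -116/39 (a = -3 + 1/39 = -116/39 ≈ -2.9744)
(3254 + a**2)*(4431 - 1365) = (3254 + (-116/39)**2)*(4431 - 1365) = (3254 + 13456/1521)*3066 = (4962790/1521)*3066 = 5071971380/507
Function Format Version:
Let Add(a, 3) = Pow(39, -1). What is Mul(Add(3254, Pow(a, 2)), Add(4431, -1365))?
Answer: Rational(5071971380, 507) ≈ 1.0004e+7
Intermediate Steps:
a = Rational(-116, 39) (a = Add(-3, Pow(39, -1)) = Add(-3, Rational(1, 39)) = Rational(-116, 39) ≈ -2.9744)
Mul(Add(3254, Pow(a, 2)), Add(4431, -1365)) = Mul(Add(3254, Pow(Rational(-116, 39), 2)), Add(4431, -1365)) = Mul(Add(3254, Rational(13456, 1521)), 3066) = Mul(Rational(4962790, 1521), 3066) = Rational(5071971380, 507)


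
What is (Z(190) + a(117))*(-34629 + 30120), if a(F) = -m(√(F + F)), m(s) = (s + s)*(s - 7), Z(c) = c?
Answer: 1253502 - 189378*√26 ≈ 2.8786e+5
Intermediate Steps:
m(s) = 2*s*(-7 + s) (m(s) = (2*s)*(-7 + s) = 2*s*(-7 + s))
a(F) = -2*√2*√F*(-7 + √2*√F) (a(F) = -2*√(F + F)*(-7 + √(F + F)) = -2*√(2*F)*(-7 + √(2*F)) = -2*√2*√F*(-7 + √2*√F))
(Z(190) + a(117))*(-34629 + 30120) = (190 + (-4*117 + 14*√2*√117))*(-34629 + 30120) = (190 + (-468 + 14*√2*(3*√13)))*(-4509) = (190 + (-468 + 42*√26))*(-4509) = (-278 + 42*√26)*(-4509) = 1253502 - 189378*√26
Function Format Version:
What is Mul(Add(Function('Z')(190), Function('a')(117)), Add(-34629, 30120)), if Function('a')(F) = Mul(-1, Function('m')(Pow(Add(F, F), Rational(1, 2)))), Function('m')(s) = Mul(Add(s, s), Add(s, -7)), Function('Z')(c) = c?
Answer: Add(1253502, Mul(-189378, Pow(26, Rational(1, 2)))) ≈ 2.8786e+5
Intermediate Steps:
Function('m')(s) = Mul(2, s, Add(-7, s)) (Function('m')(s) = Mul(Mul(2, s), Add(-7, s)) = Mul(2, s, Add(-7, s)))
Function('a')(F) = Mul(-2, Pow(2, Rational(1, 2)), Pow(F, Rational(1, 2)), Add(-7, Mul(Pow(2, Rational(1, 2)), Pow(F, Rational(1, 2))))) (Function('a')(F) = Mul(-1, Mul(2, Pow(Add(F, F), Rational(1, 2)), Add(-7, Pow(Add(F, F), Rational(1, 2))))) = Mul(-1, Mul(2, Pow(Mul(2, F), Rational(1, 2)), Add(-7, Pow(Mul(2, F), Rational(1, 2))))) = Mul(-1, Mul(2, Mul(Pow(2, Rational(1, 2)), Pow(F, Rational(1, 2))), Add(-7, Mul(Pow(2, Rational(1, 2)), Pow(F, Rational(1, 2)))))) = Mul(-1, Mul(2, Pow(2, Rational(1, 2)), Pow(F, Rational(1, 2)), Add(-7, Mul(Pow(2, Rational(1, 2)), Pow(F, Rational(1, 2)))))) = Mul(-2, Pow(2, Rational(1, 2)), Pow(F, Rational(1, 2)), Add(-7, Mul(Pow(2, Rational(1, 2)), Pow(F, Rational(1, 2))))))
Mul(Add(Function('Z')(190), Function('a')(117)), Add(-34629, 30120)) = Mul(Add(190, Add(Mul(-4, 117), Mul(14, Pow(2, Rational(1, 2)), Pow(117, Rational(1, 2))))), Add(-34629, 30120)) = Mul(Add(190, Add(-468, Mul(14, Pow(2, Rational(1, 2)), Mul(3, Pow(13, Rational(1, 2)))))), -4509) = Mul(Add(190, Add(-468, Mul(42, Pow(26, Rational(1, 2))))), -4509) = Mul(Add(-278, Mul(42, Pow(26, Rational(1, 2)))), -4509) = Add(1253502, Mul(-189378, Pow(26, Rational(1, 2))))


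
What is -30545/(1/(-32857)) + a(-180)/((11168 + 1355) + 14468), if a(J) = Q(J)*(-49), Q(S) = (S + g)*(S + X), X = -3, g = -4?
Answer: 9029542183829/8997 ≈ 1.0036e+9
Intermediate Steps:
Q(S) = (-4 + S)*(-3 + S) (Q(S) = (S - 4)*(S - 3) = (-4 + S)*(-3 + S))
a(J) = -588 - 49*J² + 343*J (a(J) = (12 + J² - 7*J)*(-49) = -588 - 49*J² + 343*J)
-30545/(1/(-32857)) + a(-180)/((11168 + 1355) + 14468) = -30545/(1/(-32857)) + (-588 - 49*(-180)² + 343*(-180))/((11168 + 1355) + 14468) = -30545/(-1/32857) + (-588 - 49*32400 - 61740)/(12523 + 14468) = -30545*(-32857) + (-588 - 1587600 - 61740)/26991 = 1003617065 - 1649928*1/26991 = 1003617065 - 549976/8997 = 9029542183829/8997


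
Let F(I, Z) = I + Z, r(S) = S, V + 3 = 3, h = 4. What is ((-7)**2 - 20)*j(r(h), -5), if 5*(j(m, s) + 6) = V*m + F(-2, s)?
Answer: -1073/5 ≈ -214.60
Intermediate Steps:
V = 0 (V = -3 + 3 = 0)
j(m, s) = -32/5 + s/5 (j(m, s) = -6 + (0*m + (-2 + s))/5 = -6 + (0 + (-2 + s))/5 = -6 + (-2 + s)/5 = -6 + (-2/5 + s/5) = -32/5 + s/5)
((-7)**2 - 20)*j(r(h), -5) = ((-7)**2 - 20)*(-32/5 + (1/5)*(-5)) = (49 - 20)*(-32/5 - 1) = 29*(-37/5) = -1073/5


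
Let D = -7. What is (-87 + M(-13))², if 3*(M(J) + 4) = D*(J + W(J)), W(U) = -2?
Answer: 3136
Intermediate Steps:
M(J) = ⅔ - 7*J/3 (M(J) = -4 + (-7*(J - 2))/3 = -4 + (-7*(-2 + J))/3 = -4 + (14 - 7*J)/3 = -4 + (14/3 - 7*J/3) = ⅔ - 7*J/3)
(-87 + M(-13))² = (-87 + (⅔ - 7/3*(-13)))² = (-87 + (⅔ + 91/3))² = (-87 + 31)² = (-56)² = 3136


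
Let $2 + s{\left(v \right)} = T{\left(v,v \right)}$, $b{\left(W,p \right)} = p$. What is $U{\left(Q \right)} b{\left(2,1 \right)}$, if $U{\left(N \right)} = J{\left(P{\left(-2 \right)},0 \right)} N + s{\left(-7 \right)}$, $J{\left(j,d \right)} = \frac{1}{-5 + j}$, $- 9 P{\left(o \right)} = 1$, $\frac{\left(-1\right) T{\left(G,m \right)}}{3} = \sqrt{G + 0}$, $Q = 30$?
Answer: $- \frac{181}{23} - 3 i \sqrt{7} \approx -7.8696 - 7.9373 i$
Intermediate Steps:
$T{\left(G,m \right)} = - 3 \sqrt{G}$ ($T{\left(G,m \right)} = - 3 \sqrt{G + 0} = - 3 \sqrt{G}$)
$s{\left(v \right)} = -2 - 3 \sqrt{v}$
$P{\left(o \right)} = - \frac{1}{9}$ ($P{\left(o \right)} = \left(- \frac{1}{9}\right) 1 = - \frac{1}{9}$)
$U{\left(N \right)} = -2 - \frac{9 N}{46} - 3 i \sqrt{7}$ ($U{\left(N \right)} = \frac{N}{-5 - \frac{1}{9}} - \left(2 + 3 \sqrt{-7}\right) = \frac{N}{- \frac{46}{9}} - \left(2 + 3 i \sqrt{7}\right) = - \frac{9 N}{46} - \left(2 + 3 i \sqrt{7}\right) = -2 - \frac{9 N}{46} - 3 i \sqrt{7}$)
$U{\left(Q \right)} b{\left(2,1 \right)} = \left(-2 - \frac{135}{23} - 3 i \sqrt{7}\right) 1 = \left(- \frac{181}{23} - 3 i \sqrt{7}\right) 1 = - \frac{181}{23} - 3 i \sqrt{7}$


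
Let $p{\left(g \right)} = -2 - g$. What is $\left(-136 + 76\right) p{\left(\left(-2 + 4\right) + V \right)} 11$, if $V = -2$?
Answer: $1320$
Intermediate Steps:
$\left(-136 + 76\right) p{\left(\left(-2 + 4\right) + V \right)} 11 = \left(-136 + 76\right) \left(-2 - \left(\left(-2 + 4\right) - 2\right)\right) 11 = - 60 \left(-2 - \left(2 - 2\right)\right) 11 = - 60 \left(-2 - 0\right) 11 = - 60 \left(-2 + 0\right) 11 = - 60 \left(\left(-2\right) 11\right) = \left(-60\right) \left(-22\right) = 1320$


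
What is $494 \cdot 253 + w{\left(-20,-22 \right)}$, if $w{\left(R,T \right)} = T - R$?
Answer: $124980$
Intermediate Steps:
$494 \cdot 253 + w{\left(-20,-22 \right)} = 494 \cdot 253 - 2 = 124982 + \left(-22 + 20\right) = 124982 - 2 = 124980$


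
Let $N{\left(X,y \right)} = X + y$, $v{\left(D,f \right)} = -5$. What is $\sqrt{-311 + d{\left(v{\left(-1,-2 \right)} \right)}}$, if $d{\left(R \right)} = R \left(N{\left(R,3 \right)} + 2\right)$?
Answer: $i \sqrt{311} \approx 17.635 i$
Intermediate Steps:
$d{\left(R \right)} = R \left(5 + R\right)$ ($d{\left(R \right)} = R \left(\left(R + 3\right) + 2\right) = R \left(\left(3 + R\right) + 2\right) = R \left(5 + R\right)$)
$\sqrt{-311 + d{\left(v{\left(-1,-2 \right)} \right)}} = \sqrt{-311 - 5 \left(5 - 5\right)} = \sqrt{-311 - 0} = \sqrt{-311 + 0} = \sqrt{-311} = i \sqrt{311}$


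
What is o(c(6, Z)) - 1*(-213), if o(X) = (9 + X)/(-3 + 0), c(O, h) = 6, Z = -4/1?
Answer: 208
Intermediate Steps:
Z = -4 (Z = -4*1 = -4)
o(X) = -3 - X/3 (o(X) = (9 + X)/(-3) = (9 + X)*(-⅓) = -3 - X/3)
o(c(6, Z)) - 1*(-213) = (-3 - ⅓*6) - 1*(-213) = (-3 - 2) + 213 = -5 + 213 = 208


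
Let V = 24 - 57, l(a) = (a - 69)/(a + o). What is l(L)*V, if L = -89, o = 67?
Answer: -237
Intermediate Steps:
l(a) = (-69 + a)/(67 + a) (l(a) = (a - 69)/(a + 67) = (-69 + a)/(67 + a))
V = -33
l(L)*V = ((-69 - 89)/(67 - 89))*(-33) = (-158/(-22))*(-33) = -1/22*(-158)*(-33) = (79/11)*(-33) = -237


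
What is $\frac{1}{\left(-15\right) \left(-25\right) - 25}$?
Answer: $\frac{1}{350} \approx 0.0028571$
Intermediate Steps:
$\frac{1}{\left(-15\right) \left(-25\right) - 25} = \frac{1}{375 - 25} = \frac{1}{350}$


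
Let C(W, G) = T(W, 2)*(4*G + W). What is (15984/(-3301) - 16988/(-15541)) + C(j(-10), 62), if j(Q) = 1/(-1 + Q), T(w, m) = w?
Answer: -163169318083/6207401761 ≈ -26.286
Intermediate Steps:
C(W, G) = W*(W + 4*G) (C(W, G) = W*(4*G + W) = W*(W + 4*G))
(15984/(-3301) - 16988/(-15541)) + C(j(-10), 62) = (15984/(-3301) - 16988/(-15541)) + (1/(-1 - 10) + 4*62)/(-1 - 10) = (15984*(-1/3301) - 16988*(-1/15541)) + (1/(-11) + 248)/(-11) = (-15984/3301 + 16988/15541) - (-1/11 + 248)/11 = -192329956/51300841 - 1/11*2727/11 = -192329956/51300841 - 2727/121 = -163169318083/6207401761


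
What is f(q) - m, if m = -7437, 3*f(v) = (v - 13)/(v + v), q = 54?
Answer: 2409629/324 ≈ 7437.1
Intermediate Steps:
f(v) = (-13 + v)/(6*v) (f(v) = ((v - 13)/(v + v))/3 = ((-13 + v)/((2*v)))/3 = ((-13 + v)*(1/(2*v)))/3 = ((-13 + v)/(2*v))/3 = (-13 + v)/(6*v))
f(q) - m = (1/6)*(-13 + 54)/54 - 1*(-7437) = (1/6)*(1/54)*41 + 7437 = 41/324 + 7437 = 2409629/324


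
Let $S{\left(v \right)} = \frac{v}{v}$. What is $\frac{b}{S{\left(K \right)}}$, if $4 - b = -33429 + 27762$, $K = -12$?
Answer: $5671$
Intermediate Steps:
$b = 5671$ ($b = 4 - \left(-33429 + 27762\right) = 4 - -5667 = 4 + 5667 = 5671$)
$S{\left(v \right)} = 1$
$\frac{b}{S{\left(K \right)}} = \frac{5671}{1} = 5671 \cdot 1 = 5671$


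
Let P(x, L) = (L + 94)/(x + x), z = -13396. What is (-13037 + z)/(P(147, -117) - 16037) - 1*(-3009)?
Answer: 14194908411/4714901 ≈ 3010.6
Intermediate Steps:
P(x, L) = (94 + L)/(2*x) (P(x, L) = (94 + L)/((2*x)) = (94 + L)*(1/(2*x)) = (94 + L)/(2*x))
(-13037 + z)/(P(147, -117) - 16037) - 1*(-3009) = (-13037 - 13396)/((1/2)*(94 - 117)/147 - 16037) - 1*(-3009) = -26433/((1/2)*(1/147)*(-23) - 16037) + 3009 = -26433/(-23/294 - 16037) + 3009 = -26433/(-4714901/294) + 3009 = -26433*(-294/4714901) + 3009 = 7771302/4714901 + 3009 = 14194908411/4714901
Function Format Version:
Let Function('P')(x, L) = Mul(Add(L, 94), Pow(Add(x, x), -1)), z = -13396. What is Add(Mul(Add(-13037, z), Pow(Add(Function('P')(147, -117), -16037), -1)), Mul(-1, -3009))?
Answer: Rational(14194908411, 4714901) ≈ 3010.6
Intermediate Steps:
Function('P')(x, L) = Mul(Rational(1, 2), Pow(x, -1), Add(94, L)) (Function('P')(x, L) = Mul(Add(94, L), Pow(Mul(2, x), -1)) = Mul(Add(94, L), Mul(Rational(1, 2), Pow(x, -1))) = Mul(Rational(1, 2), Pow(x, -1), Add(94, L)))
Add(Mul(Add(-13037, z), Pow(Add(Function('P')(147, -117), -16037), -1)), Mul(-1, -3009)) = Add(Mul(Add(-13037, -13396), Pow(Add(Mul(Rational(1, 2), Pow(147, -1), Add(94, -117)), -16037), -1)), Mul(-1, -3009)) = Add(Mul(-26433, Pow(Add(Mul(Rational(1, 2), Rational(1, 147), -23), -16037), -1)), 3009) = Add(Mul(-26433, Pow(Add(Rational(-23, 294), -16037), -1)), 3009) = Add(Mul(-26433, Pow(Rational(-4714901, 294), -1)), 3009) = Add(Mul(-26433, Rational(-294, 4714901)), 3009) = Add(Rational(7771302, 4714901), 3009) = Rational(14194908411, 4714901)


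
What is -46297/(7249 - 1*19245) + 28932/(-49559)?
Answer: 1947364751/594509764 ≈ 3.2756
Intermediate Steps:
-46297/(7249 - 1*19245) + 28932/(-49559) = -46297/(7249 - 19245) + 28932*(-1/49559) = -46297/(-11996) - 28932/49559 = -46297*(-1/11996) - 28932/49559 = 46297/11996 - 28932/49559 = 1947364751/594509764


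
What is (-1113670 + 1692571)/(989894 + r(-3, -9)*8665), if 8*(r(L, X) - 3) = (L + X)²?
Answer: 578901/1171859 ≈ 0.49400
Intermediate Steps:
r(L, X) = 3 + (L + X)²/8
(-1113670 + 1692571)/(989894 + r(-3, -9)*8665) = (-1113670 + 1692571)/(989894 + (3 + (-3 - 9)²/8)*8665) = 578901/(989894 + (3 + (⅛)*(-12)²)*8665) = 578901/(989894 + (3 + (⅛)*144)*8665) = 578901/(989894 + (3 + 18)*8665) = 578901/(989894 + 21*8665) = 578901/(989894 + 181965) = 578901/1171859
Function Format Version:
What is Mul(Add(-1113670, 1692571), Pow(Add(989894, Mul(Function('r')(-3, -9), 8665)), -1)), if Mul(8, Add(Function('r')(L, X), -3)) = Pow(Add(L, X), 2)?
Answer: Rational(578901, 1171859) ≈ 0.49400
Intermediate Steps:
Function('r')(L, X) = Add(3, Mul(Rational(1, 8), Pow(Add(L, X), 2)))
Mul(Add(-1113670, 1692571), Pow(Add(989894, Mul(Function('r')(-3, -9), 8665)), -1)) = Mul(Add(-1113670, 1692571), Pow(Add(989894, Mul(Add(3, Mul(Rational(1, 8), Pow(Add(-3, -9), 2))), 8665)), -1)) = Mul(578901, Pow(Add(989894, Mul(Add(3, Mul(Rational(1, 8), Pow(-12, 2))), 8665)), -1)) = Mul(578901, Pow(Add(989894, Mul(Add(3, Mul(Rational(1, 8), 144)), 8665)), -1)) = Mul(578901, Pow(Add(989894, Mul(Add(3, 18), 8665)), -1)) = Mul(578901, Pow(Add(989894, Mul(21, 8665)), -1)) = Mul(578901, Pow(Add(989894, 181965), -1)) = Mul(578901, Pow(1171859, -1)) = Mul(578901, Rational(1, 1171859)) = Rational(578901, 1171859)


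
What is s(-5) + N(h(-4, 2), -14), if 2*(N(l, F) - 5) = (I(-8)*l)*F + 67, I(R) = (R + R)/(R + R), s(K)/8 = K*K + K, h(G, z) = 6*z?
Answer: 229/2 ≈ 114.50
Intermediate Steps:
s(K) = 8*K + 8*K² (s(K) = 8*(K*K + K) = 8*(K² + K) = 8*(K + K²) = 8*K + 8*K²)
I(R) = 1 (I(R) = (2*R)/((2*R)) = (2*R)*(1/(2*R)) = 1)
N(l, F) = 77/2 + F*l/2 (N(l, F) = 5 + ((1*l)*F + 67)/2 = 5 + (l*F + 67)/2 = 5 + (F*l + 67)/2 = 5 + (67 + F*l)/2 = 5 + (67/2 + F*l/2) = 77/2 + F*l/2)
s(-5) + N(h(-4, 2), -14) = 8*(-5)*(1 - 5) + (77/2 + (½)*(-14)*(6*2)) = 8*(-5)*(-4) + (77/2 + (½)*(-14)*12) = 160 + (77/2 - 84) = 160 - 91/2 = 229/2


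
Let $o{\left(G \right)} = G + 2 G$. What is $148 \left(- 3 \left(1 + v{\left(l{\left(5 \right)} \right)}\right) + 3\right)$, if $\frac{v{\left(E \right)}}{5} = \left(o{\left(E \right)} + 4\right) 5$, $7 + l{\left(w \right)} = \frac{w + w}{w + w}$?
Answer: $155400$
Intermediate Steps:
$l{\left(w \right)} = -6$ ($l{\left(w \right)} = -7 + \frac{w + w}{w + w} = -7 + \frac{2 w}{2 w} = -7 + 2 w \frac{1}{2 w} = -7 + 1 = -6$)
$o{\left(G \right)} = 3 G$
$v{\left(E \right)} = 100 + 75 E$ ($v{\left(E \right)} = 5 \left(3 E + 4\right) 5 = 5 \left(4 + 3 E\right) 5 = 5 \left(20 + 15 E\right) = 100 + 75 E$)
$148 \left(- 3 \left(1 + v{\left(l{\left(5 \right)} \right)}\right) + 3\right) = 148 \left(- 3 \left(1 + \left(100 + 75 \left(-6\right)\right)\right) + 3\right) = 148 \left(- 3 \left(1 + \left(100 - 450\right)\right) + 3\right) = 148 \left(- 3 \left(1 - 350\right) + 3\right) = 148 \left(\left(-3\right) \left(-349\right) + 3\right) = 148 \left(1047 + 3\right) = 148 \cdot 1050 = 155400$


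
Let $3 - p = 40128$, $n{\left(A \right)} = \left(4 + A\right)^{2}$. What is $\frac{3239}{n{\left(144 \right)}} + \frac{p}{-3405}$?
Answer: $\frac{59328453}{4972208} \approx 11.932$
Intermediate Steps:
$p = -40125$ ($p = 3 - 40128 = -40125$)
$\frac{3239}{n{\left(144 \right)}} + \frac{p}{-3405} = \frac{3239}{\left(4 + 144\right)^{2}} - \frac{40125}{-3405} = \frac{3239}{148^{2}} - - \frac{2675}{227} = \frac{3239}{21904} + \frac{2675}{227} = \frac{59328453}{4972208}$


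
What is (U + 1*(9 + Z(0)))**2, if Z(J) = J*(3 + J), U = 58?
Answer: 4489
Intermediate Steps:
(U + 1*(9 + Z(0)))**2 = (58 + 1*(9 + 0*(3 + 0)))**2 = (58 + 1*(9 + 0*3))**2 = (58 + 1*(9 + 0))**2 = (58 + 1*9)**2 = (58 + 9)**2 = 67**2 = 4489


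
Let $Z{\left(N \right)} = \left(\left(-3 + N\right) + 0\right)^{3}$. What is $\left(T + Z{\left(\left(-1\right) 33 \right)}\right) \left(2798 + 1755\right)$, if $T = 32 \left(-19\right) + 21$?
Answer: $-215097379$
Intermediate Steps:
$T = -587$ ($T = -608 + 21 = -587$)
$Z{\left(N \right)} = \left(-3 + N\right)^{3}$
$\left(T + Z{\left(\left(-1\right) 33 \right)}\right) \left(2798 + 1755\right) = \left(-587 + \left(-3 - 33\right)^{3}\right) \left(2798 + 1755\right) = \left(-587 + \left(-3 - 33\right)^{3}\right) 4553 = \left(-587 + \left(-36\right)^{3}\right) 4553 = \left(-587 - 46656\right) 4553 = \left(-47243\right) 4553 = -215097379$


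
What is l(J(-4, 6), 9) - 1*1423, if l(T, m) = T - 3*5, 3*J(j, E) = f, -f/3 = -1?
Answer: -1437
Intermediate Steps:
f = 3 (f = -3*(-1) = 3)
J(j, E) = 1 (J(j, E) = (⅓)*3 = 1)
l(T, m) = -15 + T (l(T, m) = T - 15 = -15 + T)
l(J(-4, 6), 9) - 1*1423 = (-15 + 1) - 1*1423 = -14 - 1423 = -1437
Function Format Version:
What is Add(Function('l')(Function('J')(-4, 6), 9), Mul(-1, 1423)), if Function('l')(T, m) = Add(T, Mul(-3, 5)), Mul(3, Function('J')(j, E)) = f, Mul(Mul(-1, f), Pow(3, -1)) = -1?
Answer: -1437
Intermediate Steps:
f = 3 (f = Mul(-3, -1) = 3)
Function('J')(j, E) = 1 (Function('J')(j, E) = Mul(Rational(1, 3), 3) = 1)
Function('l')(T, m) = Add(-15, T) (Function('l')(T, m) = Add(T, -15) = Add(-15, T))
Add(Function('l')(Function('J')(-4, 6), 9), Mul(-1, 1423)) = Add(Add(-15, 1), Mul(-1, 1423)) = Add(-14, -1423) = -1437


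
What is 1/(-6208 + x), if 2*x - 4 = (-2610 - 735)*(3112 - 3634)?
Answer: 1/866839 ≈ 1.1536e-6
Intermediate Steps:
x = 873047 (x = 2 + ((-2610 - 735)*(3112 - 3634))/2 = 2 + (-3345*(-522))/2 = 2 + (½)*1746090 = 2 + 873045 = 873047)
1/(-6208 + x) = 1/(-6208 + 873047) = 1/866839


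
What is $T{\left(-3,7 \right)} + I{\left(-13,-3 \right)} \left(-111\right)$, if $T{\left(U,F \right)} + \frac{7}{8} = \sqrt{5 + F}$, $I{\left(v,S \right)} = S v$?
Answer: $- \frac{34639}{8} + 2 \sqrt{3} \approx -4326.4$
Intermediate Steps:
$T{\left(U,F \right)} = - \frac{7}{8} + \sqrt{5 + F}$
$T{\left(-3,7 \right)} + I{\left(-13,-3 \right)} \left(-111\right) = \left(- \frac{7}{8} + \sqrt{5 + 7}\right) + \left(-3\right) \left(-13\right) \left(-111\right) = \left(- \frac{7}{8} + \sqrt{12}\right) + 39 \left(-111\right) = \left(- \frac{7}{8} + 2 \sqrt{3}\right) - 4329 = - \frac{34639}{8} + 2 \sqrt{3}$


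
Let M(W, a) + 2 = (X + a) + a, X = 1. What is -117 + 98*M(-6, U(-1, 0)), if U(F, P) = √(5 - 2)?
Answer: -215 + 196*√3 ≈ 124.48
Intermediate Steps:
U(F, P) = √3
M(W, a) = -1 + 2*a (M(W, a) = -2 + ((1 + a) + a) = -2 + (1 + 2*a) = -1 + 2*a)
-117 + 98*M(-6, U(-1, 0)) = -117 + 98*(-1 + 2*√3) = -117 + (-98 + 196*√3) = -215 + 196*√3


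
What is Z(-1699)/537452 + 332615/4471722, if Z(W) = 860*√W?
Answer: 332615/4471722 + 215*I*√1699/134363 ≈ 0.074382 + 0.065956*I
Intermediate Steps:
Z(-1699)/537452 + 332615/4471722 = (860*√(-1699))/537452 + 332615/4471722 = (860*(I*√1699))*(1/537452) + 332615*(1/4471722) = (860*I*√1699)*(1/537452) + 332615/4471722 = 215*I*√1699/134363 + 332615/4471722 = 332615/4471722 + 215*I*√1699/134363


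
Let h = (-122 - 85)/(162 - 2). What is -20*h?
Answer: 207/8 ≈ 25.875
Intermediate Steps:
h = -207/160 ≈ -1.2938
-20*h = -20*(-207/160) = 207/8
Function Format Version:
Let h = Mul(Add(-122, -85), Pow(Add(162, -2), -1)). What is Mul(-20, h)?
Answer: Rational(207, 8) ≈ 25.875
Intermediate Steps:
h = Rational(-207, 160) (h = Mul(-207, Pow(160, -1)) = Mul(-207, Rational(1, 160)) = Rational(-207, 160) ≈ -1.2938)
Mul(-20, h) = Mul(-20, Rational(-207, 160)) = Rational(207, 8)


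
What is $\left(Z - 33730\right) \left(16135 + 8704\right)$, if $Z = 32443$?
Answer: $-31967793$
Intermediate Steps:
$\left(Z - 33730\right) \left(16135 + 8704\right) = \left(32443 - 33730\right) \left(16135 + 8704\right) = \left(-1287\right) 24839 = -31967793$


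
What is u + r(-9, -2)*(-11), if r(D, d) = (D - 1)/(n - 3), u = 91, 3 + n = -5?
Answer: 81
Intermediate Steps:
n = -8 (n = -3 - 5 = -8)
r(D, d) = 1/11 - D/11 (r(D, d) = (D - 1)/(-8 - 3) = (-1 + D)/(-11) = (-1 + D)*(-1/11) = 1/11 - D/11)
u + r(-9, -2)*(-11) = 91 + (1/11 - 1/11*(-9))*(-11) = 91 + (1/11 + 9/11)*(-11) = 91 + (10/11)*(-11) = 91 - 10 = 81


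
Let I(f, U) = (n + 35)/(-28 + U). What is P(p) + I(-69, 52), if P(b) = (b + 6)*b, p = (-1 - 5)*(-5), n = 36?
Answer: 25991/24 ≈ 1083.0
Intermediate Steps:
I(f, U) = 71/(-28 + U) (I(f, U) = (36 + 35)/(-28 + U) = 71/(-28 + U))
p = 30 (p = -6*(-5) = 30)
P(b) = b*(6 + b) (P(b) = (6 + b)*b = b*(6 + b))
P(p) + I(-69, 52) = 30*(6 + 30) + 71/(-28 + 52) = 30*36 + 71/24 = 1080 + 71*(1/24) = 1080 + 71/24 = 25991/24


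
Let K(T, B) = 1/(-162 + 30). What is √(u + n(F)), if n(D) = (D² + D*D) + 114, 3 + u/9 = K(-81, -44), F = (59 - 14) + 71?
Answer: √13067483/22 ≈ 164.31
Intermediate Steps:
K(T, B) = -1/132 (K(T, B) = 1/(-132) = -1/132)
F = 116 (F = 45 + 71 = 116)
u = -1191/44 (u = -27 + 9*(-1/132) = -27 - 3/44 = -1191/44 ≈ -27.068)
n(D) = 114 + 2*D² (n(D) = (D² + D²) + 114 = 2*D² + 114 = 114 + 2*D²)
√(u + n(F)) = √(-1191/44 + (114 + 2*116²)) = √(-1191/44 + (114 + 2*13456)) = √(-1191/44 + (114 + 26912)) = √(-1191/44 + 27026) = √(1187953/44) = √13067483/22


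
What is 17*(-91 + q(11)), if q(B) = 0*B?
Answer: -1547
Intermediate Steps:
q(B) = 0
17*(-91 + q(11)) = 17*(-91 + 0) = 17*(-91) = -1547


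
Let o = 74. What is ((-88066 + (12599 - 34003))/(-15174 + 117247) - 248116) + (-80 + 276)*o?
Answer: -23845587146/102073 ≈ -2.3361e+5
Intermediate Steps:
((-88066 + (12599 - 34003))/(-15174 + 117247) - 248116) + (-80 + 276)*o = ((-88066 + (12599 - 34003))/(-15174 + 117247) - 248116) + (-80 + 276)*74 = ((-88066 - 21404)/102073 - 248116) + 196*74 = (-109470*1/102073 - 248116) + 14504 = (-109470/102073 - 248116) + 14504 = -25326053938/102073 + 14504 = -23845587146/102073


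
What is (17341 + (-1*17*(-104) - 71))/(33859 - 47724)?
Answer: -19038/13865 ≈ -1.3731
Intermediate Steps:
(17341 + (-1*17*(-104) - 71))/(33859 - 47724) = (17341 + (-17*(-104) - 71))/(-13865) = (17341 + (1768 - 71))*(-1/13865) = (17341 + 1697)*(-1/13865) = 19038*(-1/13865) = -19038/13865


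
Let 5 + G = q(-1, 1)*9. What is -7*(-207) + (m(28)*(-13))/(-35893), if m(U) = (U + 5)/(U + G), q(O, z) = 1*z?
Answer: 11638371/8032 ≈ 1449.0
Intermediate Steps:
q(O, z) = z
G = 4 (G = -5 + 1*9 = -5 + 9 = 4)
m(U) = (5 + U)/(4 + U) (m(U) = (U + 5)/(U + 4) = (5 + U)/(4 + U))
-7*(-207) + (m(28)*(-13))/(-35893) = -7*(-207) + (((5 + 28)/(4 + 28))*(-13))/(-35893) = 1449 + ((33/32)*(-13))*(-1/35893) = 1449 - 429/32*(-1/35893) = 1449 + 3/8032 = 11638371/8032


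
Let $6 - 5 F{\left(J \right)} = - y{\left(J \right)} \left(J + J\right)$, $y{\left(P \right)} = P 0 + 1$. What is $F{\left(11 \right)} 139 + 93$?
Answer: $\frac{4357}{5} \approx 871.4$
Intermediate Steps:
$y{\left(P \right)} = 1$ ($y{\left(P \right)} = 0 + 1 = 1$)
$F{\left(J \right)} = \frac{6}{5} + \frac{2 J}{5}$ ($F{\left(J \right)} = \frac{6}{5} - \frac{\left(-1\right) 1 \left(J + J\right)}{5} = \frac{6}{5} - \frac{\left(-1\right) 1 \cdot 2 J}{5} = \frac{6}{5} - \frac{\left(-1\right) 2 J}{5} = \frac{6}{5} - \frac{\left(-2\right) J}{5} = \frac{6}{5} + \frac{2 J}{5}$)
$F{\left(11 \right)} 139 + 93 = \left(\frac{6}{5} + \frac{2}{5} \cdot 11\right) 139 + 93 = \left(\frac{6}{5} + \frac{22}{5}\right) 139 + 93 = \frac{28}{5} \cdot 139 + 93 = \frac{3892}{5} + 93 = \frac{4357}{5}$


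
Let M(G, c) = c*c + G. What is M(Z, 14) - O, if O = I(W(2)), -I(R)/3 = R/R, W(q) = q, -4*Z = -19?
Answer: 815/4 ≈ 203.75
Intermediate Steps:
Z = 19/4 (Z = -¼*(-19) = 19/4 ≈ 4.7500)
I(R) = -3 (I(R) = -3*R/R = -3*1 = -3)
M(G, c) = G + c² (M(G, c) = c² + G = G + c²)
O = -3
M(Z, 14) - O = (19/4 + 14²) - 1*(-3) = (19/4 + 196) + 3 = 803/4 + 3 = 815/4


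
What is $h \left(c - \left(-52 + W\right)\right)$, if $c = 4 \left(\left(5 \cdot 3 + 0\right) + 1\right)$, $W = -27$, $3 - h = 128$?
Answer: $-17875$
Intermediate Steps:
$h = -125$ ($h = 3 - 128 = -125$)
$c = 64$ ($c = 4 \left(\left(15 + 0\right) + 1\right) = 4 \left(15 + 1\right) = 4 \cdot 16 = 64$)
$h \left(c - \left(-52 + W\right)\right) = - 125 \left(64 + \left(52 - -27\right)\right) = - 125 \left(64 + \left(52 + 27\right)\right) = - 125 \left(64 + 79\right) = \left(-125\right) 143 = -17875$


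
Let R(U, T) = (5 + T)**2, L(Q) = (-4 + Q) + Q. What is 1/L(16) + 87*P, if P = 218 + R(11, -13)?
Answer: 686953/28 ≈ 24534.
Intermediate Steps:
L(Q) = -4 + 2*Q
P = 282 (P = 218 + (5 - 13)**2 = 218 + (-8)**2 = 218 + 64 = 282)
1/L(16) + 87*P = 1/(-4 + 2*16) + 87*282 = 1/(-4 + 32) + 24534 = 1/28 + 24534 = 686953/28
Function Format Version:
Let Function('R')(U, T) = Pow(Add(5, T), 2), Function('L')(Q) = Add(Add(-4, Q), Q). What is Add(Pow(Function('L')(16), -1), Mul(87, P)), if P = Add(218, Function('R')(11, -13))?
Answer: Rational(686953, 28) ≈ 24534.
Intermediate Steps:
Function('L')(Q) = Add(-4, Mul(2, Q))
P = 282 (P = Add(218, Pow(Add(5, -13), 2)) = Add(218, Pow(-8, 2)) = Add(218, 64) = 282)
Add(Pow(Function('L')(16), -1), Mul(87, P)) = Add(Pow(Add(-4, Mul(2, 16)), -1), Mul(87, 282)) = Add(Pow(Add(-4, 32), -1), 24534) = Add(Pow(28, -1), 24534) = Add(Rational(1, 28), 24534) = Rational(686953, 28)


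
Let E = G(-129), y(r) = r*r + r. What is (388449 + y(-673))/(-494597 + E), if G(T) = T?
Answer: -840705/494726 ≈ -1.6993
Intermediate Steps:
y(r) = r + r² (y(r) = r² + r = r + r²)
E = -129
(388449 + y(-673))/(-494597 + E) = (388449 - 673*(1 - 673))/(-494597 - 129) = (388449 - 673*(-672))/(-494726) = (388449 + 452256)*(-1/494726) = 840705*(-1/494726) = -840705/494726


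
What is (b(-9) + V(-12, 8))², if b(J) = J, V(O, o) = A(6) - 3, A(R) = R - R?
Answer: 144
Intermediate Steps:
A(R) = 0
V(O, o) = -3 (V(O, o) = 0 - 3 = -3)
(b(-9) + V(-12, 8))² = (-9 - 3)² = (-12)² = 144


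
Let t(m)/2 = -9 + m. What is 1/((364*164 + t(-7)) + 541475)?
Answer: 1/601139 ≈ 1.6635e-6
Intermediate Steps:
t(m) = -18 + 2*m (t(m) = 2*(-9 + m) = -18 + 2*m)
1/((364*164 + t(-7)) + 541475) = 1/((364*164 + (-18 + 2*(-7))) + 541475) = 1/((59696 + (-18 - 14)) + 541475) = 1/((59696 - 32) + 541475) = 1/(59664 + 541475) = 1/601139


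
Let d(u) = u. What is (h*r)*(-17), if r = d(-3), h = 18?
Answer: 918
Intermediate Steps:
r = -3
(h*r)*(-17) = (18*(-3))*(-17) = -54*(-17) = 918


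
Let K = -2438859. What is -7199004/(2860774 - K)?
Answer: -7199004/5299633 ≈ -1.3584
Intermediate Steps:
-7199004/(2860774 - K) = -7199004/(2860774 - 1*(-2438859)) = -7199004/(2860774 + 2438859) = -7199004/5299633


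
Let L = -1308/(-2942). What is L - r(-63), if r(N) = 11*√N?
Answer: 654/1471 - 33*I*√7 ≈ 0.4446 - 87.31*I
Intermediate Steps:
L = 654/1471 (L = -1308*(-1/2942) = 654/1471 ≈ 0.44460)
L - r(-63) = 654/1471 - 11*√(-63) = 654/1471 - 11*3*I*√7 = 654/1471 - 33*I*√7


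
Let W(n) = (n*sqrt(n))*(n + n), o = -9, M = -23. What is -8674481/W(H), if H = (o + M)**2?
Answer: -8674481/67108864 ≈ -0.12926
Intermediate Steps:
H = 1024 (H = (-9 - 23)**2 = (-32)**2 = 1024)
W(n) = 2*n**(5/2) (W(n) = n**(3/2)*(2*n) = 2*n**(5/2))
-8674481/W(H) = -8674481/(2*1024**(5/2)) = -8674481/(2*33554432) = -8674481/67108864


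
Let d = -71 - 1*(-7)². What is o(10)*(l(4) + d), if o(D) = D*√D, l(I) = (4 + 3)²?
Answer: -710*√10 ≈ -2245.2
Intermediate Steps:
l(I) = 49 (l(I) = 7² = 49)
d = -120 (d = -71 - 1*49 = -71 - 49 = -120)
o(D) = D^(3/2)
o(10)*(l(4) + d) = 10^(3/2)*(49 - 120) = (10*√10)*(-71) = -710*√10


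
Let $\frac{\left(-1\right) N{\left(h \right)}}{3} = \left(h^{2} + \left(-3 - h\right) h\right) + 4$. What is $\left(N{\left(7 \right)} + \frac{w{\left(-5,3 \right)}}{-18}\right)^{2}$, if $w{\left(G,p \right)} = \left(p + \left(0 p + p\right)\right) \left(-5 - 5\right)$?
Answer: $\frac{26569}{9} \approx 2952.1$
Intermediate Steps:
$N{\left(h \right)} = -12 - 3 h^{2} - 3 h \left(-3 - h\right)$ ($N{\left(h \right)} = - 3 \left(\left(h^{2} + \left(-3 - h\right) h\right) + 4\right) = - 3 \left(\left(h^{2} + h \left(-3 - h\right)\right) + 4\right) = - 3 \left(4 + h^{2} + h \left(-3 - h\right)\right) = -12 - 3 h^{2} - 3 h \left(-3 - h\right)$)
$w{\left(G,p \right)} = - 20 p$ ($w{\left(G,p \right)} = \left(p + \left(0 + p\right)\right) \left(-10\right) = \left(p + p\right) \left(-10\right) = 2 p \left(-10\right) = - 20 p$)
$\left(N{\left(7 \right)} + \frac{w{\left(-5,3 \right)}}{-18}\right)^{2} = \left(\left(-12 + 9 \cdot 7\right) + \frac{\left(-20\right) 3}{-18}\right)^{2} = \left(\left(-12 + 63\right) - - \frac{10}{3}\right)^{2} = \left(51 + \frac{10}{3}\right)^{2} = \left(\frac{163}{3}\right)^{2} = \frac{26569}{9}$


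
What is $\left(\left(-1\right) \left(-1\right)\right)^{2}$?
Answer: $1$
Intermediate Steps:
$\left(\left(-1\right) \left(-1\right)\right)^{2} = 1^{2} = 1$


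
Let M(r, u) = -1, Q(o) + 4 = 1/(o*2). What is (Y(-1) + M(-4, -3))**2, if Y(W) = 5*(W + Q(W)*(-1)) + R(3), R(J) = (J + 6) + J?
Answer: 3249/4 ≈ 812.25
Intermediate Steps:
Q(o) = -4 + 1/(2*o) (Q(o) = -4 + 1/(o*2) = -4 + 1/(2*o))
R(J) = 6 + 2*J (R(J) = (6 + J) + J = 6 + 2*J)
Y(W) = 32 + 5*W - 5/(2*W) (Y(W) = 5*(W + (-4 + 1/(2*W))*(-1)) + (6 + 2*3) = 5*(W + (4 - 1/(2*W))) + (6 + 6) = 5*(4 + W - 1/(2*W)) + 12 = (20 + 5*W - 5/(2*W)) + 12 = 32 + 5*W - 5/(2*W))
(Y(-1) + M(-4, -3))**2 = ((32 + 5*(-1) - 5/2/(-1)) - 1)**2 = ((32 - 5 - 5/2*(-1)) - 1)**2 = ((32 - 5 + 5/2) - 1)**2 = (59/2 - 1)**2 = (57/2)**2 = 3249/4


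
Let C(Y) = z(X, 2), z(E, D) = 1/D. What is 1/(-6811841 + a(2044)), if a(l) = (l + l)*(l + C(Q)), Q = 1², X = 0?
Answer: 1/1546075 ≈ 6.4680e-7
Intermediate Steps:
Q = 1
C(Y) = ½ (C(Y) = 1/2 = ½)
a(l) = 2*l*(½ + l) (a(l) = (l + l)*(l + ½) = (2*l)*(½ + l) = 2*l*(½ + l))
1/(-6811841 + a(2044)) = 1/(-6811841 + 2044*(1 + 2*2044)) = 1/(-6811841 + 2044*(1 + 4088)) = 1/(-6811841 + 2044*4089) = 1/(-6811841 + 8357916) = 1/1546075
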